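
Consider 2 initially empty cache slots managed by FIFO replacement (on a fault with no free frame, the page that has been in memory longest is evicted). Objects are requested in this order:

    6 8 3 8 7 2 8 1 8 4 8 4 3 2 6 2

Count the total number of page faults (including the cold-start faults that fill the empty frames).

12

6 -> miss, frames (6)
8 -> miss, frames (6 8)
3 -> miss, evict 6, frames (8 3)
8 -> hit
7 -> miss, evict 8, frames (3 7)
2 -> miss, evict 3, frames (7 2)
8 -> miss, evict 7, frames (2 8)
1 -> miss, evict 2, frames (8 1)
8 -> hit
4 -> miss, evict 8, frames (1 4)
8 -> miss, evict 1, frames (4 8)
4 -> hit
3 -> miss, evict 4, frames (8 3)
2 -> miss, evict 8, frames (3 2)
6 -> miss, evict 3, frames (2 6)
2 -> hit
Page faults: 12.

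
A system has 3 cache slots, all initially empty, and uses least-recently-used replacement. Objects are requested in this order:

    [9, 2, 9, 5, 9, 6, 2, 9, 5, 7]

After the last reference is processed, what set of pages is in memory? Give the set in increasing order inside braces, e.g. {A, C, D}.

{5, 7, 9}

9 -> miss, frames (9)
2 -> miss, frames (9 2)
9 -> hit
5 -> miss, frames (2 9 5)
9 -> hit
6 -> miss, evict 2, frames (5 9 6)
2 -> miss, evict 5, frames (9 6 2)
9 -> hit
5 -> miss, evict 6, frames (2 9 5)
7 -> miss, evict 2, frames (9 5 7)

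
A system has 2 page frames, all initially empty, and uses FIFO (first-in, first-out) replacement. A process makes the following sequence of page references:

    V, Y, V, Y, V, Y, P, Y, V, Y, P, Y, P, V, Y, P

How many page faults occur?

9

V: fault, frames {V}
Y: fault, frames {V,Y}
V: hit
Y: hit
V: hit
Y: hit
P: fault, evict V, frames {Y,P}
Y: hit
V: fault, evict Y, frames {P,V}
Y: fault, evict P, frames {V,Y}
P: fault, evict V, frames {Y,P}
Y: hit
P: hit
V: fault, evict Y, frames {P,V}
Y: fault, evict P, frames {V,Y}
P: fault, evict V, frames {Y,P}
Page faults: 9.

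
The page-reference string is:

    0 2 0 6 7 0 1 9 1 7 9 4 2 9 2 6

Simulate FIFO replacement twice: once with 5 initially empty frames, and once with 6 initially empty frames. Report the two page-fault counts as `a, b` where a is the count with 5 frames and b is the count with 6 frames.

5 frames: F F . F F . F F . . . F F . . F → 9 faults.
6 frames: F F . F F . F F . . . F . . . . → 7 faults.
7 < 9: adding a frame reduced faults, as is typical.

9, 7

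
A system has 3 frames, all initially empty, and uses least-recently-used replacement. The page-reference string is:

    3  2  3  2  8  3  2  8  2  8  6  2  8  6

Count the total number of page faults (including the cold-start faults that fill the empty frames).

4

3 → miss, frames (3)
2 → miss, frames (3 2)
3 → hit
2 → hit
8 → miss, frames (3 2 8)
3 → hit
2 → hit
8 → hit
2 → hit
8 → hit
6 → miss, evict 3, frames (2 8 6)
2 → hit
8 → hit
6 → hit
Page faults: 4.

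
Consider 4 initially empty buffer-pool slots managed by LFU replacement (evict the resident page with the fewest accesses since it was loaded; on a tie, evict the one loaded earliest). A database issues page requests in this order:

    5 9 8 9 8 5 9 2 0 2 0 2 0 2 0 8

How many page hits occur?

5: fault, frames {5}
9: fault, frames {5,9}
8: fault, frames {5,9,8}
9: hit
8: hit
5: hit
9: hit
2: fault, frames {5,9,8,2}
0: fault, evict 2, frames {5,9,8,0}
2: fault, evict 0, frames {5,9,8,2}
0: fault, evict 2, frames {5,9,8,0}
2: fault, evict 0, frames {5,9,8,2}
0: fault, evict 2, frames {5,9,8,0}
2: fault, evict 0, frames {5,9,8,2}
0: fault, evict 2, frames {5,9,8,0}
8: hit
Hits: 5.

5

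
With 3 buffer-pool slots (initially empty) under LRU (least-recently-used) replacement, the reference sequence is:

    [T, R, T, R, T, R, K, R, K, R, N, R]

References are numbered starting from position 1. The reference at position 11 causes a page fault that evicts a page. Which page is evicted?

T

pos 1: T: fault, frames (T)
pos 2: R: fault, frames (T R)
pos 3: T: hit
pos 4: R: hit
pos 5: T: hit
pos 6: R: hit
pos 7: K: fault, frames (T R K)
pos 8: R: hit
pos 9: K: hit
pos 10: R: hit
pos 11: N: fault, evict T, frames (K R N)
At position 11, page T is evicted.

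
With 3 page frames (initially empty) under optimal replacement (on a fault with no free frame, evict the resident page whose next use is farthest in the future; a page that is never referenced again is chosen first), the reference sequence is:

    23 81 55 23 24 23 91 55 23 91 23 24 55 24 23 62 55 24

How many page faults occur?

23: miss, frames {23}
81: miss, frames {23,81}
55: miss, frames {23,81,55}
23: hit
24: miss, evict 81, frames {23,55,24}
23: hit
91: miss, evict 24, frames {23,55,91}
55: hit
23: hit
91: hit
23: hit
24: miss, evict 91, frames {23,55,24}
55: hit
24: hit
23: hit
62: miss, evict 23, frames {55,24,62}
55: hit
24: hit
Page faults: 7.

7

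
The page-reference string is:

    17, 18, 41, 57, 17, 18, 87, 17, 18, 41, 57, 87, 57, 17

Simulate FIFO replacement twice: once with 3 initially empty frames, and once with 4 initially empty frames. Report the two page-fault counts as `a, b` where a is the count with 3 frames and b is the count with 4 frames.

10, 11

3 frames: F F F F F F F . . F F . . F → 10 faults.
4 frames: F F F F . . F F F F F F . F → 11 faults.
11 > 10: adding a frame increased faults — Belady's anomaly.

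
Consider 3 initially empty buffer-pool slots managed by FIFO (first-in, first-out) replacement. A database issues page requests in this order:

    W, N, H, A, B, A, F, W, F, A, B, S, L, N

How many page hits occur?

2

W → miss, frames [W]
N → miss, frames [W, N]
H → miss, frames [W, N, H]
A → miss, evict W, frames [N, H, A]
B → miss, evict N, frames [H, A, B]
A → hit
F → miss, evict H, frames [A, B, F]
W → miss, evict A, frames [B, F, W]
F → hit
A → miss, evict B, frames [F, W, A]
B → miss, evict F, frames [W, A, B]
S → miss, evict W, frames [A, B, S]
L → miss, evict A, frames [B, S, L]
N → miss, evict B, frames [S, L, N]
Hits: 2.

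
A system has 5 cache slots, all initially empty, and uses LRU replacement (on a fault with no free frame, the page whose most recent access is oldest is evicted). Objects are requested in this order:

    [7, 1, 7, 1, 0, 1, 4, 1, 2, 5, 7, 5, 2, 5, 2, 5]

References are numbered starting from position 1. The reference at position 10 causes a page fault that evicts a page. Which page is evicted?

pos 1: 7 -> miss, frames [7]
pos 2: 1 -> miss, frames [7, 1]
pos 3: 7 -> hit
pos 4: 1 -> hit
pos 5: 0 -> miss, frames [7, 1, 0]
pos 6: 1 -> hit
pos 7: 4 -> miss, frames [7, 0, 1, 4]
pos 8: 1 -> hit
pos 9: 2 -> miss, frames [7, 0, 4, 1, 2]
pos 10: 5 -> miss, evict 7, frames [0, 4, 1, 2, 5]
At position 10, page 7 is evicted.

7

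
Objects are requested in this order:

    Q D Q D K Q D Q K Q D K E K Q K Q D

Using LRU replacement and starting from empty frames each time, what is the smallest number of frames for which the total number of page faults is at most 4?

4

f=1: 18 faults
f=2: 11 faults
f=3: 6 faults
f=4: 4 faults
Smallest f with faults ≤ 4 is 4.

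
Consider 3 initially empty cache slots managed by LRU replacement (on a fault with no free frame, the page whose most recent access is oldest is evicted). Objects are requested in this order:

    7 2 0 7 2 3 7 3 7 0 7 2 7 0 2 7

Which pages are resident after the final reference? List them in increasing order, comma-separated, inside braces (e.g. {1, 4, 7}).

{0, 2, 7}

7: fault, frames (7)
2: fault, frames (7 2)
0: fault, frames (7 2 0)
7: hit
2: hit
3: fault, evict 0, frames (7 2 3)
7: hit
3: hit
7: hit
0: fault, evict 2, frames (3 7 0)
7: hit
2: fault, evict 3, frames (0 7 2)
7: hit
0: hit
2: hit
7: hit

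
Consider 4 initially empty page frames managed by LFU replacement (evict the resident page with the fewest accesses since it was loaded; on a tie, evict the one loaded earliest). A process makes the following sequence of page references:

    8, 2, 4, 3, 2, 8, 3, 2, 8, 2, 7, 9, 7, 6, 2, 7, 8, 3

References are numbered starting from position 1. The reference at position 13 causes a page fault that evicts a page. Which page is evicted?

9

pos 1: 8 → fault, frames (8)
pos 2: 2 → fault, frames (8 2)
pos 3: 4 → fault, frames (8 2 4)
pos 4: 3 → fault, frames (8 2 4 3)
pos 5: 2 → hit
pos 6: 8 → hit
pos 7: 3 → hit
pos 8: 2 → hit
pos 9: 8 → hit
pos 10: 2 → hit
pos 11: 7 → fault, evict 4, frames (8 2 3 7)
pos 12: 9 → fault, evict 7, frames (8 2 3 9)
pos 13: 7 → fault, evict 9, frames (8 2 3 7)
At position 13, page 9 is evicted.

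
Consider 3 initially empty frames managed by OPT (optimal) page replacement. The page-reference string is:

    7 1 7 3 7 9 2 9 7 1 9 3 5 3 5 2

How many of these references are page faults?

8

7 → fault, frames {7}
1 → fault, frames {7,1}
7 → hit
3 → fault, frames {7,1,3}
7 → hit
9 → fault, evict 3, frames {7,1,9}
2 → fault, evict 1, frames {7,9,2}
9 → hit
7 → hit
1 → fault, evict 7, frames {9,2,1}
9 → hit
3 → fault, evict 1, frames {9,2,3}
5 → fault, evict 9, frames {2,3,5}
3 → hit
5 → hit
2 → hit
Page faults: 8.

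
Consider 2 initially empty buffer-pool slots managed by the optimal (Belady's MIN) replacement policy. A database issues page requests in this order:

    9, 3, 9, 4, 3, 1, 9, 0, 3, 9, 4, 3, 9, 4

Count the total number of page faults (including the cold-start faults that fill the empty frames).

9

9: fault, frames [9]
3: fault, frames [9, 3]
9: hit
4: fault, evict 9, frames [3, 4]
3: hit
1: fault, evict 4, frames [3, 1]
9: fault, evict 1, frames [3, 9]
0: fault, evict 9, frames [3, 0]
3: hit
9: fault, evict 0, frames [3, 9]
4: fault, evict 9, frames [3, 4]
3: hit
9: fault, evict 3, frames [4, 9]
4: hit
Page faults: 9.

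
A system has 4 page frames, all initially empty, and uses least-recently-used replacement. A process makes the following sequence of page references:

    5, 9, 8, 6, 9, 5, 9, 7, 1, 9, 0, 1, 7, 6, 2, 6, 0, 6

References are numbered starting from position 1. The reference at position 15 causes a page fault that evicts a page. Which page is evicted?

0

pos 1: 5: miss, frames {5}
pos 2: 9: miss, frames {5,9}
pos 3: 8: miss, frames {5,9,8}
pos 4: 6: miss, frames {5,9,8,6}
pos 5: 9: hit
pos 6: 5: hit
pos 7: 9: hit
pos 8: 7: miss, evict 8, frames {6,5,9,7}
pos 9: 1: miss, evict 6, frames {5,9,7,1}
pos 10: 9: hit
pos 11: 0: miss, evict 5, frames {7,1,9,0}
pos 12: 1: hit
pos 13: 7: hit
pos 14: 6: miss, evict 9, frames {0,1,7,6}
pos 15: 2: miss, evict 0, frames {1,7,6,2}
At position 15, page 0 is evicted.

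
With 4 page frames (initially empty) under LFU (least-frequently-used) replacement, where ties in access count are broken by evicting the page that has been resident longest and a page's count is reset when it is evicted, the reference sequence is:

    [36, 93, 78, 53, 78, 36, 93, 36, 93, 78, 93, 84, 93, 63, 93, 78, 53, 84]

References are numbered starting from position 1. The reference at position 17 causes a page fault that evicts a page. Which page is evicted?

63

pos 1: 36 → fault, frames [36]
pos 2: 93 → fault, frames [36, 93]
pos 3: 78 → fault, frames [36, 93, 78]
pos 4: 53 → fault, frames [36, 93, 78, 53]
pos 5: 78 → hit
pos 6: 36 → hit
pos 7: 93 → hit
pos 8: 36 → hit
pos 9: 93 → hit
pos 10: 78 → hit
pos 11: 93 → hit
pos 12: 84 → fault, evict 53, frames [36, 93, 78, 84]
pos 13: 93 → hit
pos 14: 63 → fault, evict 84, frames [36, 93, 78, 63]
pos 15: 93 → hit
pos 16: 78 → hit
pos 17: 53 → fault, evict 63, frames [36, 93, 78, 53]
At position 17, page 63 is evicted.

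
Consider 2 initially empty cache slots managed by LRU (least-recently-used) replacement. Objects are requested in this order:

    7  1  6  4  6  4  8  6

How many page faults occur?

7 -> fault, frames [7]
1 -> fault, frames [7, 1]
6 -> fault, evict 7, frames [1, 6]
4 -> fault, evict 1, frames [6, 4]
6 -> hit
4 -> hit
8 -> fault, evict 6, frames [4, 8]
6 -> fault, evict 4, frames [8, 6]
Page faults: 6.

6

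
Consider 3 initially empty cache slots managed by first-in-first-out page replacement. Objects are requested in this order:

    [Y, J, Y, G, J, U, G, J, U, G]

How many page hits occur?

Y: fault, frames [Y]
J: fault, frames [Y, J]
Y: hit
G: fault, frames [Y, J, G]
J: hit
U: fault, evict Y, frames [J, G, U]
G: hit
J: hit
U: hit
G: hit
Hits: 6.

6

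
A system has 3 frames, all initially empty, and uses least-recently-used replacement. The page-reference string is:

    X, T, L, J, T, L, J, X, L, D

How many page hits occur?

X: fault, frames [X]
T: fault, frames [X, T]
L: fault, frames [X, T, L]
J: fault, evict X, frames [T, L, J]
T: hit
L: hit
J: hit
X: fault, evict T, frames [L, J, X]
L: hit
D: fault, evict J, frames [X, L, D]
Hits: 4.

4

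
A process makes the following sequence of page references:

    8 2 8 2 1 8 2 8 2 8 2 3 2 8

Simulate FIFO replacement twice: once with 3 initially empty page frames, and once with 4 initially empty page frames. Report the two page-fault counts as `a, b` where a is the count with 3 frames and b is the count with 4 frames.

5, 4

3 frames: F F . . F . . . . . . F . F → 5 faults.
4 frames: F F . . F . . . . . . F . . → 4 faults.
4 < 5: adding a frame reduced faults, as is typical.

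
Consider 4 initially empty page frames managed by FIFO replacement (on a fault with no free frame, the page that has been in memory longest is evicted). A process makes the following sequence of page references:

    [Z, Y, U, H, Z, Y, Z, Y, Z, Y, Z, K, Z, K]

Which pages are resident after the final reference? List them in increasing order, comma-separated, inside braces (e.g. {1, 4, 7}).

Z → fault, frames [Z]
Y → fault, frames [Z, Y]
U → fault, frames [Z, Y, U]
H → fault, frames [Z, Y, U, H]
Z → hit
Y → hit
Z → hit
Y → hit
Z → hit
Y → hit
Z → hit
K → fault, evict Z, frames [Y, U, H, K]
Z → fault, evict Y, frames [U, H, K, Z]
K → hit

{H, K, U, Z}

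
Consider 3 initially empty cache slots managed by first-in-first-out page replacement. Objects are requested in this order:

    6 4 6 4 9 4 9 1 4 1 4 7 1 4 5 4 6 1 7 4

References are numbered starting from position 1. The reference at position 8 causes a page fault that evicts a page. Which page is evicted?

pos 1: 6 → fault, frames (6)
pos 2: 4 → fault, frames (6 4)
pos 3: 6 → hit
pos 4: 4 → hit
pos 5: 9 → fault, frames (6 4 9)
pos 6: 4 → hit
pos 7: 9 → hit
pos 8: 1 → fault, evict 6, frames (4 9 1)
At position 8, page 6 is evicted.

6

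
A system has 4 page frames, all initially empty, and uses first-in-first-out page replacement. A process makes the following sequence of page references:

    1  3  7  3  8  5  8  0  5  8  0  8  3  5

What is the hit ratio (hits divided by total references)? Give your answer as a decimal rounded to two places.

1: fault, frames {1}
3: fault, frames {1,3}
7: fault, frames {1,3,7}
3: hit
8: fault, frames {1,3,7,8}
5: fault, evict 1, frames {3,7,8,5}
8: hit
0: fault, evict 3, frames {7,8,5,0}
5: hit
8: hit
0: hit
8: hit
3: fault, evict 7, frames {8,5,0,3}
5: hit
Hits: 7 of 14 references → 7/14 = 0.5000.

0.50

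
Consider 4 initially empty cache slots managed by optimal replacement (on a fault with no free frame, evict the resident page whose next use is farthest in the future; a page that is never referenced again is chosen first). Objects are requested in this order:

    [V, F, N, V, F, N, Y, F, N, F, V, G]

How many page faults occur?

V: miss, frames [V]
F: miss, frames [V, F]
N: miss, frames [V, F, N]
V: hit
F: hit
N: hit
Y: miss, frames [V, F, N, Y]
F: hit
N: hit
F: hit
V: hit
G: miss, evict Y, frames [V, F, N, G]
Page faults: 5.

5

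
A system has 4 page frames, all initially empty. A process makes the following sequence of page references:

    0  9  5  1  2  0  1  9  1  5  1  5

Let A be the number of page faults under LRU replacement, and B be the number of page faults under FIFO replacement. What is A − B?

-1

Under LRU: F F F F F F . F . F . . → 8 faults.
Under FIFO: F F F F F F . F . F F . → 9 faults.
A − B = 8 − 9 = -1.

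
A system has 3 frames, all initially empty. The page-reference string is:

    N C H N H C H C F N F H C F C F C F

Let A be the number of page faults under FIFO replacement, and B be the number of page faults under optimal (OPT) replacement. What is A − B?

Under FIFO: F F F . . . . . F F . . F . . . . . → 6 faults.
Under OPT: F F F . . . . . F . . . F . . . . . → 5 faults.
A − B = 6 − 5 = 1.

1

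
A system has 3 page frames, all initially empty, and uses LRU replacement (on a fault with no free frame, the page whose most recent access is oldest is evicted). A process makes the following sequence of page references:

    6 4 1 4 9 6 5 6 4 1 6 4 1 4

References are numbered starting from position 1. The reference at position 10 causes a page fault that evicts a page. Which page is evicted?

5

pos 1: 6 → miss, frames [6]
pos 2: 4 → miss, frames [6, 4]
pos 3: 1 → miss, frames [6, 4, 1]
pos 4: 4 → hit
pos 5: 9 → miss, evict 6, frames [1, 4, 9]
pos 6: 6 → miss, evict 1, frames [4, 9, 6]
pos 7: 5 → miss, evict 4, frames [9, 6, 5]
pos 8: 6 → hit
pos 9: 4 → miss, evict 9, frames [5, 6, 4]
pos 10: 1 → miss, evict 5, frames [6, 4, 1]
At position 10, page 5 is evicted.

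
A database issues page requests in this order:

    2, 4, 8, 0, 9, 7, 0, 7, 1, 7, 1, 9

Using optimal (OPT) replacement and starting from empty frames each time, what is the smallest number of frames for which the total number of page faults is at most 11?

f=1: 12 faults
f=2: 8 faults
f=3: 7 faults
f=4: 7 faults
f=5: 7 faults
f=6: 7 faults
f=7: 7 faults
Smallest f with faults ≤ 11 is 2.

2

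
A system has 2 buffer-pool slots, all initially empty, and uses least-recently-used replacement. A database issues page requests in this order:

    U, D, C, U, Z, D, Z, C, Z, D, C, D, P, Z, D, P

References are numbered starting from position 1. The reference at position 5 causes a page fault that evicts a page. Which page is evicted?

pos 1: U -> fault, frames {U}
pos 2: D -> fault, frames {U,D}
pos 3: C -> fault, evict U, frames {D,C}
pos 4: U -> fault, evict D, frames {C,U}
pos 5: Z -> fault, evict C, frames {U,Z}
At position 5, page C is evicted.

C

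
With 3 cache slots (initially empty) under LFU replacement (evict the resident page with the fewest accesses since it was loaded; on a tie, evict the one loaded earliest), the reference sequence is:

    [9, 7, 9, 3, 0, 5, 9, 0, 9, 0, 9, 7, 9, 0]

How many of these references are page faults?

6

9: fault, frames (9)
7: fault, frames (9 7)
9: hit
3: fault, frames (9 7 3)
0: fault, evict 7, frames (9 3 0)
5: fault, evict 3, frames (9 0 5)
9: hit
0: hit
9: hit
0: hit
9: hit
7: fault, evict 5, frames (9 0 7)
9: hit
0: hit
Page faults: 6.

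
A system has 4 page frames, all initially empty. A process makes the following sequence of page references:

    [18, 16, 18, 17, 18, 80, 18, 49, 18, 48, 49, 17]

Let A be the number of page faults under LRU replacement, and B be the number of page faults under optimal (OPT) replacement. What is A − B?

Under LRU: F F . F . F . F . F . F → 7 faults.
Under OPT: F F . F . F . F . F . . → 6 faults.
A − B = 7 − 6 = 1.

1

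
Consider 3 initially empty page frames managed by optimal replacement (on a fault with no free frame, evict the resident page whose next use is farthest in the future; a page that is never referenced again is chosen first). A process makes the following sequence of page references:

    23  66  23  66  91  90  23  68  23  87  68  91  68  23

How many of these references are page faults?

23: miss, frames (23)
66: miss, frames (23 66)
23: hit
66: hit
91: miss, frames (23 66 91)
90: miss, evict 66, frames (23 91 90)
23: hit
68: miss, evict 90, frames (23 91 68)
23: hit
87: miss, evict 23, frames (91 68 87)
68: hit
91: hit
68: hit
23: miss, evict 87, frames (91 68 23)
Page faults: 7.

7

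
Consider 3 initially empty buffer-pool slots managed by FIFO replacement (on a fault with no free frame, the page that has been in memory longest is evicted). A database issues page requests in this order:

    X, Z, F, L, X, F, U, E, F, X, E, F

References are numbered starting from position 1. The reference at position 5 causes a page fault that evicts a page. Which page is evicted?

pos 1: X: fault, frames (X)
pos 2: Z: fault, frames (X Z)
pos 3: F: fault, frames (X Z F)
pos 4: L: fault, evict X, frames (Z F L)
pos 5: X: fault, evict Z, frames (F L X)
At position 5, page Z is evicted.

Z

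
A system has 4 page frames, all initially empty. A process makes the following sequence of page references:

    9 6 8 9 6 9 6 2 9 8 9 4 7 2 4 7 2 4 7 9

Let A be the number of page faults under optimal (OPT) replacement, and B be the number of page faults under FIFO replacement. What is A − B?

Under OPT: F F F . . . . F . . . F F . . . . . . . → 6 faults.
Under FIFO: F F F . . . . F . . . F F . . . . . . F → 7 faults.
A − B = 6 − 7 = -1.

-1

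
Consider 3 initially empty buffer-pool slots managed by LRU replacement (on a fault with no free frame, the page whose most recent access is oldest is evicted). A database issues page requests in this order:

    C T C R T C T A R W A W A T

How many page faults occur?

7

C: miss, frames (C)
T: miss, frames (C T)
C: hit
R: miss, frames (T C R)
T: hit
C: hit
T: hit
A: miss, evict R, frames (C T A)
R: miss, evict C, frames (T A R)
W: miss, evict T, frames (A R W)
A: hit
W: hit
A: hit
T: miss, evict R, frames (W A T)
Page faults: 7.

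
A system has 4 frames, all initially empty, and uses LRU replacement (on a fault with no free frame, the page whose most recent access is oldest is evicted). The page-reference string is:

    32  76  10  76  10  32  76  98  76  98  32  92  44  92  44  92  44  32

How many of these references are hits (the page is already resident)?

32: fault, frames (32)
76: fault, frames (32 76)
10: fault, frames (32 76 10)
76: hit
10: hit
32: hit
76: hit
98: fault, frames (10 32 76 98)
76: hit
98: hit
32: hit
92: fault, evict 10, frames (76 98 32 92)
44: fault, evict 76, frames (98 32 92 44)
92: hit
44: hit
92: hit
44: hit
32: hit
Hits: 12.

12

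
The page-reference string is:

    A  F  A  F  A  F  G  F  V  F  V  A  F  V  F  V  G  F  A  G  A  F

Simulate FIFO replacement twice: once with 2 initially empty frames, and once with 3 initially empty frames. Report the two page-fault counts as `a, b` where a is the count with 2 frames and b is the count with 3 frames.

11, 7

2 frames: F F . . . . F . F F . F . F F . F . F . . F → 11 faults.
3 frames: F F . . . . F . F . . F F . . . F . . . . . → 7 faults.
7 < 11: adding a frame reduced faults, as is typical.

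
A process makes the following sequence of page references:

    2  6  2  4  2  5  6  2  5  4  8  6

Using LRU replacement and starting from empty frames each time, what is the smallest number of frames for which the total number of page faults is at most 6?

f=1: 12 faults
f=2: 10 faults
f=3: 8 faults
f=4: 6 faults
f=5: 5 faults
Smallest f with faults ≤ 6 is 4.

4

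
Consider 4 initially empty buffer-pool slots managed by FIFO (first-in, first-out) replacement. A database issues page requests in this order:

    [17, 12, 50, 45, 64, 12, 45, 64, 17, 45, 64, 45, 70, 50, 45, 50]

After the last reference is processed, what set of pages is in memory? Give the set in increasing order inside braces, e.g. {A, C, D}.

17 -> fault, frames [17]
12 -> fault, frames [17, 12]
50 -> fault, frames [17, 12, 50]
45 -> fault, frames [17, 12, 50, 45]
64 -> fault, evict 17, frames [12, 50, 45, 64]
12 -> hit
45 -> hit
64 -> hit
17 -> fault, evict 12, frames [50, 45, 64, 17]
45 -> hit
64 -> hit
45 -> hit
70 -> fault, evict 50, frames [45, 64, 17, 70]
50 -> fault, evict 45, frames [64, 17, 70, 50]
45 -> fault, evict 64, frames [17, 70, 50, 45]
50 -> hit

{17, 45, 50, 70}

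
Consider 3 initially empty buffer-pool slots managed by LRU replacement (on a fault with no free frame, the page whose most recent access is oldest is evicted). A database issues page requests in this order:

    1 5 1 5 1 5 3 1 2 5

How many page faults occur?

5

1: miss, frames {1}
5: miss, frames {1,5}
1: hit
5: hit
1: hit
5: hit
3: miss, frames {1,5,3}
1: hit
2: miss, evict 5, frames {3,1,2}
5: miss, evict 3, frames {1,2,5}
Page faults: 5.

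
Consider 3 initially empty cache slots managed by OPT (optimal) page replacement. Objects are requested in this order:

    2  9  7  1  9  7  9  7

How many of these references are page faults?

2: miss, frames {2}
9: miss, frames {2,9}
7: miss, frames {2,9,7}
1: miss, evict 2, frames {9,7,1}
9: hit
7: hit
9: hit
7: hit
Page faults: 4.

4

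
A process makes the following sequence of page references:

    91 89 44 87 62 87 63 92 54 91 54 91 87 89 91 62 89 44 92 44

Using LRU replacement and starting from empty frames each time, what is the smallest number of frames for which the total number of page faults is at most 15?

3

f=1: 20 faults
f=2: 16 faults
f=3: 14 faults
f=4: 14 faults
f=5: 13 faults
f=6: 13 faults
f=7: 11 faults
f=8: 8 faults
Smallest f with faults ≤ 15 is 3.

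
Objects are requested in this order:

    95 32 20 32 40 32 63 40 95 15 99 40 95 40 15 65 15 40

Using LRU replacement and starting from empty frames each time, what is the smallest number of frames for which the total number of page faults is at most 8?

5

f=1: 18 faults
f=2: 14 faults
f=3: 12 faults
f=4: 9 faults
f=5: 8 faults
f=6: 8 faults
f=7: 8 faults
f=8: 8 faults
Smallest f with faults ≤ 8 is 5.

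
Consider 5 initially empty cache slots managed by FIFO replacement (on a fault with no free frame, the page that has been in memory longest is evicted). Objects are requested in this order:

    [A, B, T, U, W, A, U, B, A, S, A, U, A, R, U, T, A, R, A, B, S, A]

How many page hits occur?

12

A → fault, frames [A]
B → fault, frames [A, B]
T → fault, frames [A, B, T]
U → fault, frames [A, B, T, U]
W → fault, frames [A, B, T, U, W]
A → hit
U → hit
B → hit
A → hit
S → fault, evict A, frames [B, T, U, W, S]
A → fault, evict B, frames [T, U, W, S, A]
U → hit
A → hit
R → fault, evict T, frames [U, W, S, A, R]
U → hit
T → fault, evict U, frames [W, S, A, R, T]
A → hit
R → hit
A → hit
B → fault, evict W, frames [S, A, R, T, B]
S → hit
A → hit
Hits: 12.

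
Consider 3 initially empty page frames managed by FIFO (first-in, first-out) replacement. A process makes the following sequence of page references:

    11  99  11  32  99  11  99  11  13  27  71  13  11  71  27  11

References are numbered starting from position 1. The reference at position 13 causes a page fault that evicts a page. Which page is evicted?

pos 1: 11 → miss, frames [11]
pos 2: 99 → miss, frames [11, 99]
pos 3: 11 → hit
pos 4: 32 → miss, frames [11, 99, 32]
pos 5: 99 → hit
pos 6: 11 → hit
pos 7: 99 → hit
pos 8: 11 → hit
pos 9: 13 → miss, evict 11, frames [99, 32, 13]
pos 10: 27 → miss, evict 99, frames [32, 13, 27]
pos 11: 71 → miss, evict 32, frames [13, 27, 71]
pos 12: 13 → hit
pos 13: 11 → miss, evict 13, frames [27, 71, 11]
At position 13, page 13 is evicted.

13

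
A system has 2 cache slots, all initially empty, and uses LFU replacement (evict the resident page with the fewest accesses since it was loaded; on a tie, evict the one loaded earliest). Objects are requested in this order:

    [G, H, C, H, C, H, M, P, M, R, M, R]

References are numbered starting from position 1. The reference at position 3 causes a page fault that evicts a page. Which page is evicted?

pos 1: G -> fault, frames {G}
pos 2: H -> fault, frames {G,H}
pos 3: C -> fault, evict G, frames {H,C}
At position 3, page G is evicted.

G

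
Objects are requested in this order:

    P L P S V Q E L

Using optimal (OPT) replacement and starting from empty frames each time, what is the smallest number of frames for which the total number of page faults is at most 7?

f=1: 8 faults
f=2: 6 faults
f=3: 6 faults
f=4: 6 faults
f=5: 6 faults
f=6: 6 faults
Smallest f with faults ≤ 7 is 2.

2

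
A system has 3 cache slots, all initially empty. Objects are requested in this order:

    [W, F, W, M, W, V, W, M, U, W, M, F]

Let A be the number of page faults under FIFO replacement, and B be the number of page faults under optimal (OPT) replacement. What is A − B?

2

Under FIFO: F F . F . F F . F . F F → 8 faults.
Under OPT: F F . F . F . . F . . F → 6 faults.
A − B = 8 − 6 = 2.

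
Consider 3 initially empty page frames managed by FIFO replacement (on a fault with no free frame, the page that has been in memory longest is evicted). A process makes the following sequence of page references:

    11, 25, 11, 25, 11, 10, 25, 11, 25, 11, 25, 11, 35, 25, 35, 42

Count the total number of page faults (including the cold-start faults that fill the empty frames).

5

11 -> fault, frames [11]
25 -> fault, frames [11, 25]
11 -> hit
25 -> hit
11 -> hit
10 -> fault, frames [11, 25, 10]
25 -> hit
11 -> hit
25 -> hit
11 -> hit
25 -> hit
11 -> hit
35 -> fault, evict 11, frames [25, 10, 35]
25 -> hit
35 -> hit
42 -> fault, evict 25, frames [10, 35, 42]
Page faults: 5.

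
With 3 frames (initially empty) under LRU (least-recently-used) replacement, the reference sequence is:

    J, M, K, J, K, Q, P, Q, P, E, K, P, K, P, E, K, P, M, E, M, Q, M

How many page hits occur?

J: miss, frames {J}
M: miss, frames {J,M}
K: miss, frames {J,M,K}
J: hit
K: hit
Q: miss, evict M, frames {J,K,Q}
P: miss, evict J, frames {K,Q,P}
Q: hit
P: hit
E: miss, evict K, frames {Q,P,E}
K: miss, evict Q, frames {P,E,K}
P: hit
K: hit
P: hit
E: hit
K: hit
P: hit
M: miss, evict E, frames {K,P,M}
E: miss, evict K, frames {P,M,E}
M: hit
Q: miss, evict P, frames {E,M,Q}
M: hit
Hits: 12.

12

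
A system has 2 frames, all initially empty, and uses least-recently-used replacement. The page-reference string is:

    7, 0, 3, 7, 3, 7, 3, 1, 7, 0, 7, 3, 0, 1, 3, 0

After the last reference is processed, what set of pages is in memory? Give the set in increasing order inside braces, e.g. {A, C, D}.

{0, 3}

7 → miss, frames (7)
0 → miss, frames (7 0)
3 → miss, evict 7, frames (0 3)
7 → miss, evict 0, frames (3 7)
3 → hit
7 → hit
3 → hit
1 → miss, evict 7, frames (3 1)
7 → miss, evict 3, frames (1 7)
0 → miss, evict 1, frames (7 0)
7 → hit
3 → miss, evict 0, frames (7 3)
0 → miss, evict 7, frames (3 0)
1 → miss, evict 3, frames (0 1)
3 → miss, evict 0, frames (1 3)
0 → miss, evict 1, frames (3 0)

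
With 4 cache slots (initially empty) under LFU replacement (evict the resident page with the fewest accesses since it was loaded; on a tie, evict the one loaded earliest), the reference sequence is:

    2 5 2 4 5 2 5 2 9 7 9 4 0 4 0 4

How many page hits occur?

2 → fault, frames {2}
5 → fault, frames {2,5}
2 → hit
4 → fault, frames {2,5,4}
5 → hit
2 → hit
5 → hit
2 → hit
9 → fault, frames {2,5,4,9}
7 → fault, evict 4, frames {2,5,9,7}
9 → hit
4 → fault, evict 7, frames {2,5,9,4}
0 → fault, evict 4, frames {2,5,9,0}
4 → fault, evict 0, frames {2,5,9,4}
0 → fault, evict 4, frames {2,5,9,0}
4 → fault, evict 0, frames {2,5,9,4}
Hits: 6.

6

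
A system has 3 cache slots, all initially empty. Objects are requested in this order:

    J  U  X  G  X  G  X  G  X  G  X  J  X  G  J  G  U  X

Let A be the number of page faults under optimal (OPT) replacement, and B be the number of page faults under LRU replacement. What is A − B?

-2

Under OPT: F F F F . . . . . . . . . . . . F . → 5 faults.
Under LRU: F F F F . . . . . . . F . . . . F F → 7 faults.
A − B = 5 − 7 = -2.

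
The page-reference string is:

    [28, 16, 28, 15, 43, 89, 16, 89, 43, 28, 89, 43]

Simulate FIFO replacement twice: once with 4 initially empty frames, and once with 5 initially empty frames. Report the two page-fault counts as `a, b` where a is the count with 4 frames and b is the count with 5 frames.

6, 5

4 frames: F F . F F F . . . F . . → 6 faults.
5 frames: F F . F F F . . . . . . → 5 faults.
5 < 6: adding a frame reduced faults, as is typical.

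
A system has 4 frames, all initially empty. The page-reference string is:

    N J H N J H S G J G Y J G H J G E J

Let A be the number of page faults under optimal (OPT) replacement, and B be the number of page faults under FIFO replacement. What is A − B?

-2

Under OPT: F F F . . . F F . . F . . . . . F . → 7 faults.
Under FIFO: F F F . . . F F . . F F . F . . F . → 9 faults.
A − B = 7 − 9 = -2.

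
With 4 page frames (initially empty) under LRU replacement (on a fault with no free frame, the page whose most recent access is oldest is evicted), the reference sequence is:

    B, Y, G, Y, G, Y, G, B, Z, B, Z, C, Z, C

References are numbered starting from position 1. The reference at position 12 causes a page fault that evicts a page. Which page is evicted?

pos 1: B → miss, frames (B)
pos 2: Y → miss, frames (B Y)
pos 3: G → miss, frames (B Y G)
pos 4: Y → hit
pos 5: G → hit
pos 6: Y → hit
pos 7: G → hit
pos 8: B → hit
pos 9: Z → miss, frames (Y G B Z)
pos 10: B → hit
pos 11: Z → hit
pos 12: C → miss, evict Y, frames (G B Z C)
At position 12, page Y is evicted.

Y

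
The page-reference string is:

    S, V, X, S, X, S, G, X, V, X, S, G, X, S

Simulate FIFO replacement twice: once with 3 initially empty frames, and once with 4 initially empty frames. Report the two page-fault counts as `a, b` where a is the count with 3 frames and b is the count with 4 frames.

3 frames: F F F . . . F . . . F . . . → 5 faults.
4 frames: F F F . . . F . . . . . . . → 4 faults.
4 < 5: adding a frame reduced faults, as is typical.

5, 4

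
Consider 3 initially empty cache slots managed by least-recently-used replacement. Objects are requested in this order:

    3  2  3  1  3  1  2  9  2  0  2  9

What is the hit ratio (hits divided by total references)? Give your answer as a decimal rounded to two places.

0.58

3 → miss, frames (3)
2 → miss, frames (3 2)
3 → hit
1 → miss, frames (2 3 1)
3 → hit
1 → hit
2 → hit
9 → miss, evict 3, frames (1 2 9)
2 → hit
0 → miss, evict 1, frames (9 2 0)
2 → hit
9 → hit
Hits: 7 of 12 references → 7/12 = 0.5833.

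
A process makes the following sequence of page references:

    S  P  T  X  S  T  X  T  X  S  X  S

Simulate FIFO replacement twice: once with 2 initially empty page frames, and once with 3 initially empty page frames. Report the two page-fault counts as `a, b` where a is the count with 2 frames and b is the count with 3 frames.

8, 5

2 frames: F F F F F F F . . F . . → 8 faults.
3 frames: F F F F F . . . . . . . → 5 faults.
5 < 8: adding a frame reduced faults, as is typical.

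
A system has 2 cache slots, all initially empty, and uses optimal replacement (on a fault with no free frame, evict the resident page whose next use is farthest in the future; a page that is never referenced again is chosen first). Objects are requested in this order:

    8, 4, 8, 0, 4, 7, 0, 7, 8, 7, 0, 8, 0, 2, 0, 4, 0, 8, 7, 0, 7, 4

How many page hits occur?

11

8 → fault, frames (8)
4 → fault, frames (8 4)
8 → hit
0 → fault, evict 8, frames (4 0)
4 → hit
7 → fault, evict 4, frames (0 7)
0 → hit
7 → hit
8 → fault, evict 0, frames (7 8)
7 → hit
0 → fault, evict 7, frames (8 0)
8 → hit
0 → hit
2 → fault, evict 8, frames (0 2)
0 → hit
4 → fault, evict 2, frames (0 4)
0 → hit
8 → fault, evict 4, frames (0 8)
7 → fault, evict 8, frames (0 7)
0 → hit
7 → hit
4 → fault, evict 7, frames (0 4)
Hits: 11.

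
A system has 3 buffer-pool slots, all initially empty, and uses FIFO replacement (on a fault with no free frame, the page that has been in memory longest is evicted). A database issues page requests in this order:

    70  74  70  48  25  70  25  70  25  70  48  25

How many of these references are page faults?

70 → fault, frames {70}
74 → fault, frames {70,74}
70 → hit
48 → fault, frames {70,74,48}
25 → fault, evict 70, frames {74,48,25}
70 → fault, evict 74, frames {48,25,70}
25 → hit
70 → hit
25 → hit
70 → hit
48 → hit
25 → hit
Page faults: 5.

5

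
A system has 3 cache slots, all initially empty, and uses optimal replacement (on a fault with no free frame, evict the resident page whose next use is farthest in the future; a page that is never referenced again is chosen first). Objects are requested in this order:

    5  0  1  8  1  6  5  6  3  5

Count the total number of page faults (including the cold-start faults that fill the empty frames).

5 → fault, frames (5)
0 → fault, frames (5 0)
1 → fault, frames (5 0 1)
8 → fault, evict 0, frames (5 1 8)
1 → hit
6 → fault, evict 8, frames (5 1 6)
5 → hit
6 → hit
3 → fault, evict 6, frames (5 1 3)
5 → hit
Page faults: 6.

6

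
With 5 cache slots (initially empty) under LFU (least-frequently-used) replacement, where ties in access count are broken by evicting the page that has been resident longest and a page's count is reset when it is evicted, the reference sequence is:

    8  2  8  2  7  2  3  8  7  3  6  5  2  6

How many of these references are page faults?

8: miss, frames (8)
2: miss, frames (8 2)
8: hit
2: hit
7: miss, frames (8 2 7)
2: hit
3: miss, frames (8 2 7 3)
8: hit
7: hit
3: hit
6: miss, frames (8 2 7 3 6)
5: miss, evict 6, frames (8 2 7 3 5)
2: hit
6: miss, evict 5, frames (8 2 7 3 6)
Page faults: 7.

7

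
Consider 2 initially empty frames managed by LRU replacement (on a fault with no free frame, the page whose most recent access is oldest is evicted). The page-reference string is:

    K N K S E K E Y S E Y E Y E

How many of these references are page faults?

K -> fault, frames [K]
N -> fault, frames [K, N]
K -> hit
S -> fault, evict N, frames [K, S]
E -> fault, evict K, frames [S, E]
K -> fault, evict S, frames [E, K]
E -> hit
Y -> fault, evict K, frames [E, Y]
S -> fault, evict E, frames [Y, S]
E -> fault, evict Y, frames [S, E]
Y -> fault, evict S, frames [E, Y]
E -> hit
Y -> hit
E -> hit
Page faults: 9.

9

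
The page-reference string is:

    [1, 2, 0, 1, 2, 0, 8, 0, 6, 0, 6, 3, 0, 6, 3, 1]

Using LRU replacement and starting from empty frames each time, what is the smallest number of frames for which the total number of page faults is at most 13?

f=1: 16 faults
f=2: 13 faults
f=3: 7 faults
f=4: 7 faults
f=5: 7 faults
f=6: 6 faults
Smallest f with faults ≤ 13 is 2.

2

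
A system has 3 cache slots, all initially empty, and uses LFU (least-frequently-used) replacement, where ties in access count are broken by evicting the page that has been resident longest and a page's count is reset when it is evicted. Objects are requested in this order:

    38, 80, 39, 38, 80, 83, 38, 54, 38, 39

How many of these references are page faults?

6

38 → fault, frames [38]
80 → fault, frames [38, 80]
39 → fault, frames [38, 80, 39]
38 → hit
80 → hit
83 → fault, evict 39, frames [38, 80, 83]
38 → hit
54 → fault, evict 83, frames [38, 80, 54]
38 → hit
39 → fault, evict 54, frames [38, 80, 39]
Page faults: 6.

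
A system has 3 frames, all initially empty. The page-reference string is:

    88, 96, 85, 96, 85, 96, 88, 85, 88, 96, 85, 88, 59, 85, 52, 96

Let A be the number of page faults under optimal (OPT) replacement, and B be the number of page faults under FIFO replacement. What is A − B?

-1

Under OPT: F F F . . . . . . . . . F . F . → 5 faults.
Under FIFO: F F F . . . . . . . . . F . F F → 6 faults.
A − B = 5 − 6 = -1.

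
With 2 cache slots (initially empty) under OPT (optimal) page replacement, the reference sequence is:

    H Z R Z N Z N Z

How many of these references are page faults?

H: fault, frames {H}
Z: fault, frames {H,Z}
R: fault, evict H, frames {Z,R}
Z: hit
N: fault, evict R, frames {Z,N}
Z: hit
N: hit
Z: hit
Page faults: 4.

4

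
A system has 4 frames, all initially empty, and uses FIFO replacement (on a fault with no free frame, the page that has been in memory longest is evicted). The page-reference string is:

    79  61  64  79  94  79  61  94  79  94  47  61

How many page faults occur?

5

79: miss, frames {79}
61: miss, frames {79,61}
64: miss, frames {79,61,64}
79: hit
94: miss, frames {79,61,64,94}
79: hit
61: hit
94: hit
79: hit
94: hit
47: miss, evict 79, frames {61,64,94,47}
61: hit
Page faults: 5.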